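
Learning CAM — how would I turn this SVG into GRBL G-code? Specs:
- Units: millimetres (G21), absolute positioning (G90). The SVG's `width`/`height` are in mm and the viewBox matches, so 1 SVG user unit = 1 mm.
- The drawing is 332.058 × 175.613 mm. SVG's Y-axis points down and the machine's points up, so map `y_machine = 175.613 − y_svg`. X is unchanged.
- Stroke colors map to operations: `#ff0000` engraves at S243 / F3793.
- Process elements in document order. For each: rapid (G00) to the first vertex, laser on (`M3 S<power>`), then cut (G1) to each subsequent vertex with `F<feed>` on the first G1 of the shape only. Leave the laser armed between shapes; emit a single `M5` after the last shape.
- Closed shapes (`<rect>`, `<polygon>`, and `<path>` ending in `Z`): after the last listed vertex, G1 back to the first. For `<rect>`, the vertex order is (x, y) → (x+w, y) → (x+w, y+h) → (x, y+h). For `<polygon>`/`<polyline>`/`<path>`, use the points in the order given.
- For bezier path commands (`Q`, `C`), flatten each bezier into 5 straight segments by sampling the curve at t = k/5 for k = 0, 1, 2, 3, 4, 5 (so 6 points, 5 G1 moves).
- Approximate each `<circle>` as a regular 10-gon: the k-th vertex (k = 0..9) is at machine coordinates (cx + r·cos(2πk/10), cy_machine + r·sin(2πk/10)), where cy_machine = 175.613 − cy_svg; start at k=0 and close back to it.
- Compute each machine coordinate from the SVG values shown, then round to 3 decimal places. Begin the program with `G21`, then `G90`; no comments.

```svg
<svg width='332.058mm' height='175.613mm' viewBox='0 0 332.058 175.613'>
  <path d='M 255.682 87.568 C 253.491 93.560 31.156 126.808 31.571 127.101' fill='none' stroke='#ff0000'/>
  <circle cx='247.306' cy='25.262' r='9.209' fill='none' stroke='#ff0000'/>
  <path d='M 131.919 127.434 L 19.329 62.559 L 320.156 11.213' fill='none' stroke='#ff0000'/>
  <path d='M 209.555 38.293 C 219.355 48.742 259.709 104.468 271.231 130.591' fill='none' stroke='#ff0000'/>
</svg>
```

G21
G90
G00 X255.682 Y88.045
M3 S243
G1 X231.493 Y81.661 F3793
G1 X175.729 Y71.625
G1 X109.648 Y60.828
G1 X54.509 Y52.161
G1 X31.571 Y48.512
G00 X256.515 Y150.351
M3 S243
G1 X254.756 Y155.764 F3793
G1 X250.152 Y159.109
G1 X244.460 Y159.109
G1 X239.856 Y155.764
G1 X238.097 Y150.351
G1 X239.856 Y144.938
G1 X244.460 Y141.593
G1 X250.152 Y141.593
G1 X254.756 Y144.938
G1 X256.515 Y150.351
G00 X131.919 Y48.179
M3 S243
G1 X19.329 Y113.054 F3793
G1 X320.156 Y164.400
G00 X209.555 Y137.320
M3 S243
G1 X218.626 Y126.216 F3793
G1 X232.180 Y107.841
G1 X247.366 Y85.787
G1 X261.333 Y63.649
G1 X271.231 Y45.022
M5

viewBox `0 0 332.058 175.613` with mm width/height → 1 unit = 1 mm. Flip: y_m = 175.613 − y_svg.

**Shape 1** — `<path>` cubic bezier, stroke `#ff0000` → engrave (S243, F3793). Control points (SVG): P0=(255.682,87.568), P1=(253.491,93.560), P2=(31.156,126.808), P3=(31.571,127.101); sampled at t=k/5. Machine vertices: (255.682,88.045) → (231.493,81.661) → (175.729,71.625) → (109.648,60.828) → (54.509,52.161) → (31.571,48.512). Open path.

**Shape 2** — `<circle>` circle, stroke `#ff0000` → engrave (S243, F3793). Machine vertices: (256.515,150.351) → (254.756,155.764) → (250.152,159.109) → (244.460,159.109) → (239.856,155.764) → (238.097,150.351) → (239.856,144.938) → (244.460,141.593) → (250.152,141.593) → (254.756,144.938) → (256.515,150.351). Closed: final G1 returns to the first vertex.

**Shape 3** — `<path>` open polyline, stroke `#ff0000` → engrave (S243, F3793). Machine vertices: (131.919,48.179) → (19.329,113.054) → (320.156,164.400). Open path.

**Shape 4** — `<path>` cubic bezier, stroke `#ff0000` → engrave (S243, F3793). Control points (SVG): P0=(209.555,38.293), P1=(219.355,48.742), P2=(259.709,104.468), P3=(271.231,130.591); sampled at t=k/5. Machine vertices: (209.555,137.320) → (218.626,126.216) → (232.180,107.841) → (247.366,85.787) → (261.333,63.649) → (271.231,45.022). Open path.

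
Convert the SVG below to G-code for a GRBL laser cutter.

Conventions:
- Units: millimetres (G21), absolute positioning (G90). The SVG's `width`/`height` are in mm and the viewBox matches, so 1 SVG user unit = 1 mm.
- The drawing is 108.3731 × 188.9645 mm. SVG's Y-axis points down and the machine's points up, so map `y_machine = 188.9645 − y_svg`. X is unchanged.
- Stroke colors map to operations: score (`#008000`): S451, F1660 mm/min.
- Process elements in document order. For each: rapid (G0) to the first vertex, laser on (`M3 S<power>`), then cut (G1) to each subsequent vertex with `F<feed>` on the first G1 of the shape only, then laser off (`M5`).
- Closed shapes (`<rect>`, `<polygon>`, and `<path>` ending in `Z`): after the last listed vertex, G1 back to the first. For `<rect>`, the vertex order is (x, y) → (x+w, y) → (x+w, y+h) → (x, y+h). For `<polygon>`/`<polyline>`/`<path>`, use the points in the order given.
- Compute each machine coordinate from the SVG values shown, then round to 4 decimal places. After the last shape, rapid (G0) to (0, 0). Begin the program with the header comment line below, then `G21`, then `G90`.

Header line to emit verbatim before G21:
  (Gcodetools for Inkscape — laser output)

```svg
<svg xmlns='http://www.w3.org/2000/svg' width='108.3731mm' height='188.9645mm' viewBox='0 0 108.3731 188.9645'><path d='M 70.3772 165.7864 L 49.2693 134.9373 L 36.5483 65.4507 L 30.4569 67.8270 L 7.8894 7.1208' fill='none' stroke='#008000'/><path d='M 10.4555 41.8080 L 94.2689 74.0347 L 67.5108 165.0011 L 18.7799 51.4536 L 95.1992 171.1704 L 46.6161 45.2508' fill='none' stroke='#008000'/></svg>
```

1 u = 1 mm; y_m = 188.9645 − y.

[1] `<path>` open polyline, #008000→score S451 F1660: (70.3772,23.1781) → (49.2693,54.0272) → (36.5483,123.5138) → (30.4569,121.1375) → (7.8894,181.8437)

[2] `<path>` open polyline, #008000→score S451 F1660: (10.4555,147.1565) → (94.2689,114.9298) → (67.5108,23.9634) → (18.7799,137.5109) → (95.1992,17.7941) → (46.6161,143.7137)

(Gcodetools for Inkscape — laser output)
G21
G90
G0 X70.3772 Y23.1781
M3 S451
G1 X49.2693 Y54.0272 F1660
G1 X36.5483 Y123.5138
G1 X30.4569 Y121.1375
G1 X7.8894 Y181.8437
M5
G0 X10.4555 Y147.1565
M3 S451
G1 X94.2689 Y114.9298 F1660
G1 X67.5108 Y23.9634
G1 X18.7799 Y137.5109
G1 X95.1992 Y17.7941
G1 X46.6161 Y143.7137
M5
G0 X0.0000 Y0.0000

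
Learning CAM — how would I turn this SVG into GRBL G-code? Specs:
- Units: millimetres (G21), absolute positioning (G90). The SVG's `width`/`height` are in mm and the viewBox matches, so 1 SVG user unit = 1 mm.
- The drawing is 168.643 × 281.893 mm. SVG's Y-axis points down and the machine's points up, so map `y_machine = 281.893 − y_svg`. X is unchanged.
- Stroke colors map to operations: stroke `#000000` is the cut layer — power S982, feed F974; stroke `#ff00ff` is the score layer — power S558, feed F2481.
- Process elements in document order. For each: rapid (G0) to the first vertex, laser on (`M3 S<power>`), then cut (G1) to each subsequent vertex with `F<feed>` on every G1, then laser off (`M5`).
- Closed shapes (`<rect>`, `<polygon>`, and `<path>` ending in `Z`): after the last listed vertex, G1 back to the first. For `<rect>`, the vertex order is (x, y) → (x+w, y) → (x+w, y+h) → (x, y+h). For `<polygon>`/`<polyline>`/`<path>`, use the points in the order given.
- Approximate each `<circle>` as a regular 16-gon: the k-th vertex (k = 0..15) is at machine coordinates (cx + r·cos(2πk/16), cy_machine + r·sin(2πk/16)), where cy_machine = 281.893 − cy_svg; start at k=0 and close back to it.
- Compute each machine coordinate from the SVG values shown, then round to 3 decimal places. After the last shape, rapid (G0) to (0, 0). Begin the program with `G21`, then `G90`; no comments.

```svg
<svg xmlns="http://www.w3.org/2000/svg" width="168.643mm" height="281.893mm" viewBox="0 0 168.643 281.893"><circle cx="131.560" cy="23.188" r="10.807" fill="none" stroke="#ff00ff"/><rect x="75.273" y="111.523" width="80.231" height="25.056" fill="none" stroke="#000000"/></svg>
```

G21
G90
G0 X142.367 Y258.705
M3 S558
G1 X141.544 Y262.841 F2481
G1 X139.202 Y266.347 F2481
G1 X135.696 Y268.689 F2481
G1 X131.560 Y269.512 F2481
G1 X127.424 Y268.689 F2481
G1 X123.918 Y266.347 F2481
G1 X121.576 Y262.841 F2481
G1 X120.753 Y258.705 F2481
G1 X121.576 Y254.569 F2481
G1 X123.918 Y251.063 F2481
G1 X127.424 Y248.721 F2481
G1 X131.560 Y247.898 F2481
G1 X135.696 Y248.721 F2481
G1 X139.202 Y251.063 F2481
G1 X141.544 Y254.569 F2481
G1 X142.367 Y258.705 F2481
M5
G0 X75.273 Y170.370
M3 S982
G1 X155.504 Y170.370 F974
G1 X155.504 Y145.314 F974
G1 X75.273 Y145.314 F974
G1 X75.273 Y170.370 F974
M5
G0 X0.000 Y0.000

viewBox `0 0 168.643 281.893` with mm width/height → 1 unit = 1 mm. Flip: y_m = 281.893 − y_svg.

**Shape 1** — `<circle>` circle, stroke `#ff00ff` → score (S558, F2481). Machine vertices: (142.367,258.705) → (141.544,262.841) → (139.202,266.347) → (135.696,268.689) → (131.560,269.512) → (127.424,268.689) → (123.918,266.347) → (121.576,262.841) → (120.753,258.705) → (121.576,254.569) → (123.918,251.063) → (127.424,248.721) → (131.560,247.898) → (135.696,248.721) → (139.202,251.063) → (141.544,254.569) → (142.367,258.705). Closed: final G1 returns to the first vertex.

**Shape 2** — `<rect>` rectangle, stroke `#000000` → cut (S982, F974). Machine vertices: (75.273,170.370) → (155.504,170.370) → (155.504,145.314) → (75.273,145.314) → (75.273,170.370). Closed: final G1 returns to the first vertex.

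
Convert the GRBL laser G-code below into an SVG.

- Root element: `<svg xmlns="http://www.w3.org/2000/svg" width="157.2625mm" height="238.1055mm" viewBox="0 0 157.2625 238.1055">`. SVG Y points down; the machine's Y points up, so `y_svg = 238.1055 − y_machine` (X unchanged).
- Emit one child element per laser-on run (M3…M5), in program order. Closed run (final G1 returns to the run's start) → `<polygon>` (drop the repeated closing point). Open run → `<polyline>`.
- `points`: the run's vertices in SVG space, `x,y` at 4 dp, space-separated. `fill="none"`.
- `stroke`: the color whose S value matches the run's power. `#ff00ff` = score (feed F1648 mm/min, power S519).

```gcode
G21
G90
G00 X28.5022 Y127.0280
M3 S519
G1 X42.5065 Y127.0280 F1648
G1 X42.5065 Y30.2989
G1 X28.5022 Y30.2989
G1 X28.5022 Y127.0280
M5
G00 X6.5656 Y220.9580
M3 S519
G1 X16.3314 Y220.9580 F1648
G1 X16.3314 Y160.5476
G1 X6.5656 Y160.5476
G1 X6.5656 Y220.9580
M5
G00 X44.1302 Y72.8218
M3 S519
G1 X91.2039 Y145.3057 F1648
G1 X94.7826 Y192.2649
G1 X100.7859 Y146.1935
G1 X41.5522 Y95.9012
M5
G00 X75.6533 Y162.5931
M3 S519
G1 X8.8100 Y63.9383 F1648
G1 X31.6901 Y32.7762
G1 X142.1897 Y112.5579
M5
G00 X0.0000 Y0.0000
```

y_svg = 238.1055 − y_m. Every run uses S519, so all elements get stroke `#ff00ff` (score).

[1] closed run; points: 28.5022,111.0775 42.5065,111.0775 42.5065,207.8066 28.5022,207.8066

[2] closed run; points: 6.5656,17.1475 16.3314,17.1475 16.3314,77.5579 6.5656,77.5579

[3] open run; points: 44.1302,165.2837 91.2039,92.7998 94.7826,45.8406 100.7859,91.9120 41.5522,142.2043

[4] open run; points: 75.6533,75.5124 8.8100,174.1672 31.6901,205.3293 142.1897,125.5476

<svg xmlns="http://www.w3.org/2000/svg" width="157.2625mm" height="238.1055mm" viewBox="0 0 157.2625 238.1055">
  <polygon points="28.5022,111.0775 42.5065,111.0775 42.5065,207.8066 28.5022,207.8066" fill="none" stroke="#ff00ff"/>
  <polygon points="6.5656,17.1475 16.3314,17.1475 16.3314,77.5579 6.5656,77.5579" fill="none" stroke="#ff00ff"/>
  <polyline points="44.1302,165.2837 91.2039,92.7998 94.7826,45.8406 100.7859,91.9120 41.5522,142.2043" fill="none" stroke="#ff00ff"/>
  <polyline points="75.6533,75.5124 8.8100,174.1672 31.6901,205.3293 142.1897,125.5476" fill="none" stroke="#ff00ff"/>
</svg>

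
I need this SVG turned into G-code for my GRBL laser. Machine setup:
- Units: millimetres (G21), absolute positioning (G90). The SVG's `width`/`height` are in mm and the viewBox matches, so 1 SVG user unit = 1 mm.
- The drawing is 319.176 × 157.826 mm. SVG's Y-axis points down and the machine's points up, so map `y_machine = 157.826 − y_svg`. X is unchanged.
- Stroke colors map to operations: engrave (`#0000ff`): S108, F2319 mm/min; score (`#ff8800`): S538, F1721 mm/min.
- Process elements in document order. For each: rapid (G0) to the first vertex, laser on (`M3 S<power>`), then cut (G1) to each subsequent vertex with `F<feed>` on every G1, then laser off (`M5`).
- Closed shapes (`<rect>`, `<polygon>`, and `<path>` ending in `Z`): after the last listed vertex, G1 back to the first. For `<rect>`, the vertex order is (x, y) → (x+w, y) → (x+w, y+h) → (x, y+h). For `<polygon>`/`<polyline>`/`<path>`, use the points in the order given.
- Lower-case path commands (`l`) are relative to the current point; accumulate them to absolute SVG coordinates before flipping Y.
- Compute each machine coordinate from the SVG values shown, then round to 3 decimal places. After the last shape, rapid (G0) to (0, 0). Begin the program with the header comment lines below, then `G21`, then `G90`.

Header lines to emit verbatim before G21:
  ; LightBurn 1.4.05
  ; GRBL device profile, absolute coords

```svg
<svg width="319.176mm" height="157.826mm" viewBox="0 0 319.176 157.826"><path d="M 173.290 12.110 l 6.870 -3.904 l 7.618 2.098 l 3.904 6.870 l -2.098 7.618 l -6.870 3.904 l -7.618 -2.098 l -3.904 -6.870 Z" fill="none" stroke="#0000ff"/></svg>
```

; LightBurn 1.4.05
; GRBL device profile, absolute coords
G21
G90
G0 X173.290 Y145.716
M3 S108
G1 X180.160 Y149.620 F2319
G1 X187.778 Y147.522 F2319
G1 X191.682 Y140.652 F2319
G1 X189.584 Y133.034 F2319
G1 X182.714 Y129.130 F2319
G1 X175.096 Y131.228 F2319
G1 X171.192 Y138.098 F2319
G1 X173.290 Y145.716 F2319
M5
G0 X0.000 Y0.000

1 u = 1 mm; y_m = 157.826 − y.

[1] `<path>` regular polygon, #0000ff→engrave S108 F2319: (173.290,145.716) → (180.160,149.620) → (187.778,147.522) → (191.682,140.652) → (189.584,133.034) → (182.714,129.130) → (175.096,131.228) → (171.192,138.098) → (173.290,145.716) (closed)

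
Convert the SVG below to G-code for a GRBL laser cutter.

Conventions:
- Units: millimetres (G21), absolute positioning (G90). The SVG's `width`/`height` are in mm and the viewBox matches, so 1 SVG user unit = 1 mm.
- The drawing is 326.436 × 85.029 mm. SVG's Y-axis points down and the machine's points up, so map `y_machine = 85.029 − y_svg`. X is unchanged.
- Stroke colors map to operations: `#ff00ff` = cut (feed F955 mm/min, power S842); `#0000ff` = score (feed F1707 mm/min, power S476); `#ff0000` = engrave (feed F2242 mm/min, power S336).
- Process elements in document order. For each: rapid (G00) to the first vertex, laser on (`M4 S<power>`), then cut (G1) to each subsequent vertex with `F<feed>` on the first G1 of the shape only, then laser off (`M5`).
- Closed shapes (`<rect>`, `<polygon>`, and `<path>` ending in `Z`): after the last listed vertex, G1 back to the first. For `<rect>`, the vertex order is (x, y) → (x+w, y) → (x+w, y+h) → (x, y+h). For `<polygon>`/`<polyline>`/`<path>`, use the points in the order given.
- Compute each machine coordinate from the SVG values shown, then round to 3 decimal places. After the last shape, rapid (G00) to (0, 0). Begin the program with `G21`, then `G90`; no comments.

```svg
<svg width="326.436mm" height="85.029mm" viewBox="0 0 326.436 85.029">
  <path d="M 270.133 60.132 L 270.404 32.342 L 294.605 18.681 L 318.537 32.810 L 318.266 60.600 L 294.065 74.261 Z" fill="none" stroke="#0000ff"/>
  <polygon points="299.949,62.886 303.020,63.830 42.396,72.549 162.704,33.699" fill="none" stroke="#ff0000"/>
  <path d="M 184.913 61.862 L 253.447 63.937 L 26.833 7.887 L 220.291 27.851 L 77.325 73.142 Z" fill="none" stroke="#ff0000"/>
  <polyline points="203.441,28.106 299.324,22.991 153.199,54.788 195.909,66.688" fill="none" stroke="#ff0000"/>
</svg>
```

1 u = 1 mm; y_m = 85.029 − y.

[1] `<path>` regular polygon, #0000ff→score S476 F1707: (270.133,24.897) → (270.404,52.687) → (294.605,66.348) → (318.537,52.219) → (318.266,24.429) → (294.065,10.768) → (270.133,24.897) (closed)

[2] `<polygon>` closed polygon, #ff0000→engrave S336 F2242: (299.949,22.143) → (303.020,21.199) → (42.396,12.480) → (162.704,51.330) → (299.949,22.143) (closed)

[3] `<path>` closed polygon, #ff0000→engrave S336 F2242: (184.913,23.167) → (253.447,21.092) → (26.833,77.142) → (220.291,57.178) → (77.325,11.887) → (184.913,23.167) (closed)

[4] `<polyline>` open polyline, #ff0000→engrave S336 F2242: (203.441,56.923) → (299.324,62.038) → (153.199,30.241) → (195.909,18.341)

G21
G90
G00 X270.133 Y24.897
M4 S476
G1 X270.404 Y52.687 F1707
G1 X294.605 Y66.348
G1 X318.537 Y52.219
G1 X318.266 Y24.429
G1 X294.065 Y10.768
G1 X270.133 Y24.897
M5
G00 X299.949 Y22.143
M4 S336
G1 X303.020 Y21.199 F2242
G1 X42.396 Y12.480
G1 X162.704 Y51.330
G1 X299.949 Y22.143
M5
G00 X184.913 Y23.167
M4 S336
G1 X253.447 Y21.092 F2242
G1 X26.833 Y77.142
G1 X220.291 Y57.178
G1 X77.325 Y11.887
G1 X184.913 Y23.167
M5
G00 X203.441 Y56.923
M4 S336
G1 X299.324 Y62.038 F2242
G1 X153.199 Y30.241
G1 X195.909 Y18.341
M5
G00 X0.000 Y0.000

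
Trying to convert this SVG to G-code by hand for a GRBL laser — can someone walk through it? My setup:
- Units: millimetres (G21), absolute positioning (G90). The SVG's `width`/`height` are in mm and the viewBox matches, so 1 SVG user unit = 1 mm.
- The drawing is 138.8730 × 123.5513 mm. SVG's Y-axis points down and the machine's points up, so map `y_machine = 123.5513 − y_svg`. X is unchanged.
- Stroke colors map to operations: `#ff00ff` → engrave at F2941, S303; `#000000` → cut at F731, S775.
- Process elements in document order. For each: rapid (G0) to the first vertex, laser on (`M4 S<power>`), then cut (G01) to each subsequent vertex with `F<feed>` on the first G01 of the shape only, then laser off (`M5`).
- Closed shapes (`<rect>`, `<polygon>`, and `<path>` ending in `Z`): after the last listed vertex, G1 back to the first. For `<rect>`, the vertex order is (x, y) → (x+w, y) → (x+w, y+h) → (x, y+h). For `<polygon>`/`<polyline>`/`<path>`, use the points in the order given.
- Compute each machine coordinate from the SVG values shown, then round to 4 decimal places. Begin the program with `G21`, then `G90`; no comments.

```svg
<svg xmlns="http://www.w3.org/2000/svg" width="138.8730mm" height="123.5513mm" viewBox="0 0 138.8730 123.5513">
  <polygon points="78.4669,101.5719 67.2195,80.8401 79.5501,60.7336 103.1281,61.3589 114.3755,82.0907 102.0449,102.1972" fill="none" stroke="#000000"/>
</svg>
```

1 u = 1 mm; y_m = 123.5513 − y.

[1] `<polygon>` regular polygon, #000000→cut S775 F731: (78.4669,21.9794) → (67.2195,42.7112) → (79.5501,62.8177) → (103.1281,62.1924) → (114.3755,41.4606) → (102.0449,21.3541) → (78.4669,21.9794) (closed)

G21
G90
G0 X78.4669 Y21.9794
M4 S775
G01 X67.2195 Y42.7112 F731
G01 X79.5501 Y62.8177
G01 X103.1281 Y62.1924
G01 X114.3755 Y41.4606
G01 X102.0449 Y21.3541
G01 X78.4669 Y21.9794
M5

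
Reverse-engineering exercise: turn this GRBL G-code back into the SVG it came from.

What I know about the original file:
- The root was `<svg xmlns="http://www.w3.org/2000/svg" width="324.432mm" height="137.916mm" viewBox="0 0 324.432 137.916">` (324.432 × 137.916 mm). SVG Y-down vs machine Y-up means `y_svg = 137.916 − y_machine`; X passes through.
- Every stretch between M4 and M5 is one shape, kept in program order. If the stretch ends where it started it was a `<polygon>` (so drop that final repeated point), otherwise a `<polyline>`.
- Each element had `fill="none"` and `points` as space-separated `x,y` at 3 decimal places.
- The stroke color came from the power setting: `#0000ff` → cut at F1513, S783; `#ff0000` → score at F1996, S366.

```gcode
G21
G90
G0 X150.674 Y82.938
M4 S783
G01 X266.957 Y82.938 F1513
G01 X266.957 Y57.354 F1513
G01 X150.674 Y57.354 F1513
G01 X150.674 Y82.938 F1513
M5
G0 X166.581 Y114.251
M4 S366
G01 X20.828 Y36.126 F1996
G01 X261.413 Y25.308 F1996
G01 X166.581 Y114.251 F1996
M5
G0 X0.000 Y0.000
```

<svg xmlns="http://www.w3.org/2000/svg" width="324.432mm" height="137.916mm" viewBox="0 0 324.432 137.916">
  <polygon points="150.674,54.978 266.957,54.978 266.957,80.562 150.674,80.562" fill="none" stroke="#0000ff"/>
  <polygon points="166.581,23.665 20.828,101.790 261.413,112.608" fill="none" stroke="#ff0000"/>
</svg>

Machine Y-up, SVG Y-down with viewBox height 137.916, so y_svg = 137.916 − y_machine; X carries over.

Run 1: S783 ⇒ cut layer `#0000ff`. The run returns to its start, so emit a `<polygon>` with points (Y-flipped): 150.674,54.978 266.957,54.978 266.957,80.562 150.674,80.562.

Run 2: S366 ⇒ score layer `#ff0000`. The run returns to its start, so emit a `<polygon>` with points (Y-flipped): 166.581,23.665 20.828,101.790 261.413,112.608.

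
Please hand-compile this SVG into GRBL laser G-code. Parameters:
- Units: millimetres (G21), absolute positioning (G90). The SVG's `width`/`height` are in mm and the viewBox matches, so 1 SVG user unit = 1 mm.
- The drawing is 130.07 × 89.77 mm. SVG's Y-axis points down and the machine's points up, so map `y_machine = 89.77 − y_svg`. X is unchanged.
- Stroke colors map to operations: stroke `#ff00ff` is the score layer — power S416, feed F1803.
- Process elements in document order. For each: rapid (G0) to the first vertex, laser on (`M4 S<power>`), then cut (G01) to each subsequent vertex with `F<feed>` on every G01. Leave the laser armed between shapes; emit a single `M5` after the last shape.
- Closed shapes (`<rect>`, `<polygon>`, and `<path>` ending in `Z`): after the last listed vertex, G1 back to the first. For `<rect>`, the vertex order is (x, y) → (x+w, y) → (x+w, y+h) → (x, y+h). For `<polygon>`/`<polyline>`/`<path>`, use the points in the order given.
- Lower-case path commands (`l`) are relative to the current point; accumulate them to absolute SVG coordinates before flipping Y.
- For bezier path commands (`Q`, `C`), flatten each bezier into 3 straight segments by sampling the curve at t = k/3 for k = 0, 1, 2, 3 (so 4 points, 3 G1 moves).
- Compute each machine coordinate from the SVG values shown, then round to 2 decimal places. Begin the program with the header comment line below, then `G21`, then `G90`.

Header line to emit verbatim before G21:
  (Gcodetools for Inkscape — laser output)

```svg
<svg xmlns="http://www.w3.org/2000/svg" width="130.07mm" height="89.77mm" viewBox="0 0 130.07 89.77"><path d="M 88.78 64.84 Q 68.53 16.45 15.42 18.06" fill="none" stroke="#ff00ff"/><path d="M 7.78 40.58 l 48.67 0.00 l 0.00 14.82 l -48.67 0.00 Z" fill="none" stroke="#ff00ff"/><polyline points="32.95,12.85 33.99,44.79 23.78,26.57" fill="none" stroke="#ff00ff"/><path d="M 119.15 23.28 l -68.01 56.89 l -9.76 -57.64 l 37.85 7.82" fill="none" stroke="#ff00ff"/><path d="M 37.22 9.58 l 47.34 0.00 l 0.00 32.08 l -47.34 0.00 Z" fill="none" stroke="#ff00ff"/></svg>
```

(Gcodetools for Inkscape — laser output)
G21
G90
G0 X88.78 Y24.93
M4 S416
G01 X71.63 Y51.63 F1803
G01 X47.18 Y67.23 F1803
G01 X15.42 Y71.71 F1803
G0 X7.78 Y49.19
M4 S416
G01 X56.45 Y49.19 F1803
G01 X56.45 Y34.37 F1803
G01 X7.78 Y34.37 F1803
G01 X7.78 Y49.19 F1803
G0 X32.95 Y76.92
M4 S416
G01 X33.99 Y44.98 F1803
G01 X23.78 Y63.20 F1803
G0 X119.15 Y66.49
M4 S416
G01 X51.14 Y9.60 F1803
G01 X41.38 Y67.24 F1803
G01 X79.23 Y59.42 F1803
G0 X37.22 Y80.19
M4 S416
G01 X84.56 Y80.19 F1803
G01 X84.56 Y48.11 F1803
G01 X37.22 Y48.11 F1803
G01 X37.22 Y80.19 F1803
M5

1 u = 1 mm; y_m = 89.77 − y.

[1] `<path>` quadratic bezier, #ff00ff→score S416 F1803: (88.78,24.93) → (71.63,51.63) → (47.18,67.23) → (15.42,71.71)

[2] `<path>` rectangle, #ff00ff→score S416 F1803: (7.78,49.19) → (56.45,49.19) → (56.45,34.37) → (7.78,34.37) → (7.78,49.19) (closed)

[3] `<polyline>` open polyline, #ff00ff→score S416 F1803: (32.95,76.92) → (33.99,44.98) → (23.78,63.20)

[4] `<path>` open polyline, #ff00ff→score S416 F1803: (119.15,66.49) → (51.14,9.60) → (41.38,67.24) → (79.23,59.42)

[5] `<path>` rectangle, #ff00ff→score S416 F1803: (37.22,80.19) → (84.56,80.19) → (84.56,48.11) → (37.22,48.11) → (37.22,80.19) (closed)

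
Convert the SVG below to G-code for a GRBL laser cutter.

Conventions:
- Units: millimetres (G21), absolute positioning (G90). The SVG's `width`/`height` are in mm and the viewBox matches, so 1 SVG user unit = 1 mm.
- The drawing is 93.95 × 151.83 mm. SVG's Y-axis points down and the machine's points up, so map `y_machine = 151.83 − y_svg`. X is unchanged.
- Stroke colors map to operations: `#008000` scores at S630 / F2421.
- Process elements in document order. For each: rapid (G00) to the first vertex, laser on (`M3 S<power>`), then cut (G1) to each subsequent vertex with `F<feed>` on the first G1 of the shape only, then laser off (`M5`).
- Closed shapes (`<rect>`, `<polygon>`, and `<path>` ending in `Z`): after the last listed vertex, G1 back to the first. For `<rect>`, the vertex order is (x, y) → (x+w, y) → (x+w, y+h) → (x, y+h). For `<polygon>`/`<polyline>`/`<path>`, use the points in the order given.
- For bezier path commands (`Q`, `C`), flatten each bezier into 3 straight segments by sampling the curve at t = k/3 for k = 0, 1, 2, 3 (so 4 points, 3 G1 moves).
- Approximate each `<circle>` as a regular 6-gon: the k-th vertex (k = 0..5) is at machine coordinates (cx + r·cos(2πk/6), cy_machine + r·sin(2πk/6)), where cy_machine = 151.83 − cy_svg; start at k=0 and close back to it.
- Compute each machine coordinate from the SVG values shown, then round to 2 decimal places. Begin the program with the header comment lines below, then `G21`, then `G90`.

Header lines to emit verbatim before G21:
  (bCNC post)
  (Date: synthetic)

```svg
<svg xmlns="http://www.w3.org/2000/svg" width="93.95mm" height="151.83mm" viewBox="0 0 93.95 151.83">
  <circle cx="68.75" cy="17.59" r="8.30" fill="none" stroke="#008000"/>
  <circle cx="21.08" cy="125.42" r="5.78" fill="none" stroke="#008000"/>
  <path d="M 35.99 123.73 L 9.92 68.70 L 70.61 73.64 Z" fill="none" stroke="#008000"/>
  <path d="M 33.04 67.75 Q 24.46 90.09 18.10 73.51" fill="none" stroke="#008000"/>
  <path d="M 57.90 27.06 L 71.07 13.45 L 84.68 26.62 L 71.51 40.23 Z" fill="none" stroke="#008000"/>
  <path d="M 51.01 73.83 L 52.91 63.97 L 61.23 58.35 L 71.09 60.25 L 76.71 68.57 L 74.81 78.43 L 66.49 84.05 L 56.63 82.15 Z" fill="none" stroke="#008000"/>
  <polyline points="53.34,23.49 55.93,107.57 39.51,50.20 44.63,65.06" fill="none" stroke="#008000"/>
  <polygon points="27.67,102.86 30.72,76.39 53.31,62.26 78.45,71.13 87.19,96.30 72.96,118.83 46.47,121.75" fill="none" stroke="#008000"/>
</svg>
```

(bCNC post)
(Date: synthetic)
G21
G90
G00 X77.05 Y134.24
M3 S630
G1 X72.90 Y141.43 F2421
G1 X64.60 Y141.43
G1 X60.45 Y134.24
G1 X64.60 Y127.05
G1 X72.90 Y127.05
G1 X77.05 Y134.24
M5
G00 X26.86 Y26.41
M3 S630
G1 X23.97 Y31.42 F2421
G1 X18.19 Y31.42
G1 X15.30 Y26.41
G1 X18.19 Y21.40
G1 X23.97 Y21.40
G1 X26.86 Y26.41
M5
G00 X35.99 Y28.10
M3 S630
G1 X9.92 Y83.13 F2421
G1 X70.61 Y78.19
G1 X35.99 Y28.10
M5
G00 X33.04 Y84.08
M3 S630
G1 X27.57 Y73.51 F2421
G1 X22.59 Y71.59
G1 X18.10 Y78.32
M5
G00 X57.90 Y124.77
M3 S630
G1 X71.07 Y138.38 F2421
G1 X84.68 Y125.21
G1 X71.51 Y111.60
G1 X57.90 Y124.77
M5
G00 X51.01 Y78.00
M3 S630
G1 X52.91 Y87.86 F2421
G1 X61.23 Y93.48
G1 X71.09 Y91.58
G1 X76.71 Y83.26
G1 X74.81 Y73.40
G1 X66.49 Y67.78
G1 X56.63 Y69.68
G1 X51.01 Y78.00
M5
G00 X53.34 Y128.34
M3 S630
G1 X55.93 Y44.26 F2421
G1 X39.51 Y101.63
G1 X44.63 Y86.77
M5
G00 X27.67 Y48.97
M3 S630
G1 X30.72 Y75.44 F2421
G1 X53.31 Y89.57
G1 X78.45 Y80.70
G1 X87.19 Y55.53
G1 X72.96 Y33.00
G1 X46.47 Y30.08
G1 X27.67 Y48.97
M5

viewBox `0 0 93.95 151.83` with mm width/height → 1 unit = 1 mm. Flip: y_m = 151.83 − y_svg.

**Shape 1** — `<circle>` circle, stroke `#008000` → score (S630, F2421). Machine vertices: (77.05,134.24) → (72.90,141.43) → (64.60,141.43) → (60.45,134.24) → (64.60,127.05) → (72.90,127.05) → (77.05,134.24). Closed: final G1 returns to the first vertex.

**Shape 2** — `<circle>` circle, stroke `#008000` → score (S630, F2421). Machine vertices: (26.86,26.41) → (23.97,31.42) → (18.19,31.42) → (15.30,26.41) → (18.19,21.40) → (23.97,21.40) → (26.86,26.41). Closed: final G1 returns to the first vertex.

**Shape 3** — `<path>` regular polygon, stroke `#008000` → score (S630, F2421). Machine vertices: (35.99,28.10) → (9.92,83.13) → (70.61,78.19) → (35.99,28.10). Closed: final G1 returns to the first vertex.

**Shape 4** — `<path>` quadratic bezier, stroke `#008000` → score (S630, F2421). Control points (SVG): P0=(33.04,67.75), P1=(24.46,90.09), P2=(18.10,73.51); sampled at t=k/3. Machine vertices: (33.04,84.08) → (27.57,73.51) → (22.59,71.59) → (18.10,78.32). Open path.

**Shape 5** — `<path>` regular polygon, stroke `#008000` → score (S630, F2421). Machine vertices: (57.90,124.77) → (71.07,138.38) → (84.68,125.21) → (71.51,111.60) → (57.90,124.77). Closed: final G1 returns to the first vertex.

**Shape 6** — `<path>` regular polygon, stroke `#008000` → score (S630, F2421). Machine vertices: (51.01,78.00) → (52.91,87.86) → (61.23,93.48) → (71.09,91.58) → (76.71,83.26) → (74.81,73.40) → (66.49,67.78) → (56.63,69.68) → (51.01,78.00). Closed: final G1 returns to the first vertex.

**Shape 7** — `<polyline>` open polyline, stroke `#008000` → score (S630, F2421). Machine vertices: (53.34,128.34) → (55.93,44.26) → (39.51,101.63) → (44.63,86.77). Open path.

**Shape 8** — `<polygon>` regular polygon, stroke `#008000` → score (S630, F2421). Machine vertices: (27.67,48.97) → (30.72,75.44) → (53.31,89.57) → (78.45,80.70) → (87.19,55.53) → (72.96,33.00) → (46.47,30.08) → (27.67,48.97). Closed: final G1 returns to the first vertex.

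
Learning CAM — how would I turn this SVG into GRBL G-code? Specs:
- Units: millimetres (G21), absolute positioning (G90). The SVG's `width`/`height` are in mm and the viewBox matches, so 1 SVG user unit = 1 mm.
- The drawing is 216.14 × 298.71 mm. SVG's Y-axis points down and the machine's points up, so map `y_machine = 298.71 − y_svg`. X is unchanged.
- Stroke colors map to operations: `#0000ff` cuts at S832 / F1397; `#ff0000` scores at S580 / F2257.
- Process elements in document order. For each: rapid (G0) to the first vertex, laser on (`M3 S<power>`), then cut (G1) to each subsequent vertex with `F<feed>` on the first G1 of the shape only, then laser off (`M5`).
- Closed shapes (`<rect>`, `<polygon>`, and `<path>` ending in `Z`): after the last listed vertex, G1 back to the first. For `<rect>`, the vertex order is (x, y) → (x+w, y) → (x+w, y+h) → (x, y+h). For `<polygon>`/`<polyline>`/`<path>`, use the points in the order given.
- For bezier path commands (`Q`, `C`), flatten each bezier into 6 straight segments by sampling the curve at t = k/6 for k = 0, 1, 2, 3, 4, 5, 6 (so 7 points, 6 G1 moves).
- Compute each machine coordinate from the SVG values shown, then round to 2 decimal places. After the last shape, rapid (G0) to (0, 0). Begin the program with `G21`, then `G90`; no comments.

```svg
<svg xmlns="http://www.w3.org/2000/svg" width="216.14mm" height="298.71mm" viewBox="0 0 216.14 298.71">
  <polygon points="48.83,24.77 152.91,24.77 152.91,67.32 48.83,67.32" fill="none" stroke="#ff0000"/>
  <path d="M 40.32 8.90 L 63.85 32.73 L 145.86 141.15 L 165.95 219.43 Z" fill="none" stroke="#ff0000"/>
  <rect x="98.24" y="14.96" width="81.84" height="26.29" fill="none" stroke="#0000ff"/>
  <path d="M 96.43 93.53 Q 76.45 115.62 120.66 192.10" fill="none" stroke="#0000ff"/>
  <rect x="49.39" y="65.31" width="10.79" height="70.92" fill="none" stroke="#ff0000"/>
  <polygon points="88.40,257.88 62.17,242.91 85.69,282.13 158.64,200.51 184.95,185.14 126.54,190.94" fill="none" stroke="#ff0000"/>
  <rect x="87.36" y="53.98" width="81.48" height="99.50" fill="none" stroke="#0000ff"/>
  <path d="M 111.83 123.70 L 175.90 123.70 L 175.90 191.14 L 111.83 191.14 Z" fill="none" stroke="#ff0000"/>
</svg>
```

G21
G90
G0 X48.83 Y273.94
M3 S580
G1 X152.91 Y273.94 F2257
G1 X152.91 Y231.39
G1 X48.83 Y231.39
G1 X48.83 Y273.94
M5
G0 X40.32 Y289.81
M3 S580
G1 X63.85 Y265.98 F2257
G1 X145.86 Y157.56
G1 X165.95 Y79.28
G1 X40.32 Y289.81
M5
G0 X98.24 Y283.75
M3 S832
G1 X180.08 Y283.75 F1397
G1 X180.08 Y257.46
G1 X98.24 Y257.46
G1 X98.24 Y283.75
M5
G0 X96.43 Y205.18
M3 S832
G1 X91.55 Y196.31 F1397
G1 X90.24 Y184.41
G1 X92.50 Y169.49
G1 X98.32 Y151.55
G1 X107.71 Y130.59
G1 X120.66 Y106.61
M5
G0 X49.39 Y233.40
M3 S580
G1 X60.18 Y233.40 F2257
G1 X60.18 Y162.48
G1 X49.39 Y162.48
G1 X49.39 Y233.40
M5
G0 X88.40 Y40.83
M3 S580
G1 X62.17 Y55.80 F2257
G1 X85.69 Y16.58
G1 X158.64 Y98.20
G1 X184.95 Y113.57
G1 X126.54 Y107.77
G1 X88.40 Y40.83
M5
G0 X87.36 Y244.73
M3 S832
G1 X168.84 Y244.73 F1397
G1 X168.84 Y145.23
G1 X87.36 Y145.23
G1 X87.36 Y244.73
M5
G0 X111.83 Y175.01
M3 S580
G1 X175.90 Y175.01 F2257
G1 X175.90 Y107.57
G1 X111.83 Y107.57
G1 X111.83 Y175.01
M5
G0 X0.00 Y0.00

Since the viewBox matches the mm dimensions, user units are millimetres directly. The only transform is the Y-flip y_m = 298.71 − y_svg.

Shape 1 is a rectangle drawn with `<polygon>`. Its stroke #ff0000 means score at S580, F2257. After flipping Y the toolpath is (48.83,273.94) → (152.91,273.94) → (152.91,231.39) → (48.83,231.39) → (48.83,273.94), returning to the start.

Shape 2 is a closed polygon drawn with `<path>`. Its stroke #ff0000 means score at S580, F2257. After flipping Y the toolpath is (40.32,289.81) → (63.85,265.98) → (145.86,157.56) → (165.95,79.28) → (40.32,289.81), returning to the start.

Shape 3 is a rectangle drawn with `<rect>`. Its stroke #0000ff means cut at S832, F1397. After flipping Y the toolpath is (98.24,283.75) → (180.08,283.75) → (180.08,257.46) → (98.24,257.46) → (98.24,283.75), returning to the start.

Shape 4 is a quadratic bezier drawn with `<path>`. Its stroke #0000ff means cut at S832, F1397. After flipping Y the toolpath is (96.43,205.18) → (91.55,196.31) → (90.24,184.41) → (92.50,169.49) → (98.32,151.55) → (107.71,130.59) → (120.66,106.61).

Shape 5 is a rectangle drawn with `<rect>`. Its stroke #ff0000 means score at S580, F2257. After flipping Y the toolpath is (49.39,233.40) → (60.18,233.40) → (60.18,162.48) → (49.39,162.48) → (49.39,233.40), returning to the start.

Shape 6 is a closed polygon drawn with `<polygon>`. Its stroke #ff0000 means score at S580, F2257. After flipping Y the toolpath is (88.40,40.83) → (62.17,55.80) → (85.69,16.58) → (158.64,98.20) → (184.95,113.57) → (126.54,107.77) → (88.40,40.83), returning to the start.

Shape 7 is a rectangle drawn with `<rect>`. Its stroke #0000ff means cut at S832, F1397. After flipping Y the toolpath is (87.36,244.73) → (168.84,244.73) → (168.84,145.23) → (87.36,145.23) → (87.36,244.73), returning to the start.

Shape 8 is a rectangle drawn with `<path>`. Its stroke #ff0000 means score at S580, F2257. After flipping Y the toolpath is (111.83,175.01) → (175.90,175.01) → (175.90,107.57) → (111.83,107.57) → (111.83,175.01), returning to the start.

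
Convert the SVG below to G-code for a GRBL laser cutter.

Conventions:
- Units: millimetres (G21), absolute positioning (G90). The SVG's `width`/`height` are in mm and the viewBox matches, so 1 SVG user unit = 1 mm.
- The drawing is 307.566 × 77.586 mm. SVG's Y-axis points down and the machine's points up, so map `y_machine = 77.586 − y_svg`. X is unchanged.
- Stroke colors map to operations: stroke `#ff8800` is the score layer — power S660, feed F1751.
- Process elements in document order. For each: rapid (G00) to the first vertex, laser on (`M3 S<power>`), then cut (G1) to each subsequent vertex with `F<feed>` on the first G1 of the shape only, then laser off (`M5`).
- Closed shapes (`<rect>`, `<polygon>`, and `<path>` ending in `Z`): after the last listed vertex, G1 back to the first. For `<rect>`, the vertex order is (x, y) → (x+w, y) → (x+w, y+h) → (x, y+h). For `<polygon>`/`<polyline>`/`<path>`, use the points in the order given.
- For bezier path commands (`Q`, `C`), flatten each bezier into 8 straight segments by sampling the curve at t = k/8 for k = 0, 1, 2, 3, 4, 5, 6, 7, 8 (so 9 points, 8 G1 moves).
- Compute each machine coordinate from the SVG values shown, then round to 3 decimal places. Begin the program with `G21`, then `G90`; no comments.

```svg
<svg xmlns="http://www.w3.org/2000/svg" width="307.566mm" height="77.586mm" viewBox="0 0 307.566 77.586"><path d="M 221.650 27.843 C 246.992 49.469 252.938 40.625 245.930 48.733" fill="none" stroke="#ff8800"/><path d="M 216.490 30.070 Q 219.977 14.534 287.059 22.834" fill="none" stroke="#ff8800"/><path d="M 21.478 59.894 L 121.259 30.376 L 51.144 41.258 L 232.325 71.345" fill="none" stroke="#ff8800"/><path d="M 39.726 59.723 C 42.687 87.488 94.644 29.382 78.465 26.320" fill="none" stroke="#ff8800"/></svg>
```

Since the viewBox matches the mm dimensions, user units are millimetres directly. The only transform is the Y-flip y_m = 77.586 − y_svg.

Shape 1 is a cubic bezier drawn with `<path>`. Its stroke #ff8800 means score at S660, F1751. After flipping Y the toolpath is (221.650,49.743) → (230.257,42.969) → (237.120,38.496) → (242.317,35.768) → (245.921,34.229) → (248.009,33.324) → (248.656,32.496) → (247.938,31.191) → (245.930,28.853).

Shape 2 is a quadratic bezier drawn with `<path>`. Its stroke #ff8800 means score at S660, F1751. After flipping Y the toolpath is (216.490,47.516) → (218.355,51.028) → (222.208,53.794) → (228.048,55.816) → (235.876,57.093) → (245.691,57.625) → (257.493,57.412) → (271.282,56.455) → (287.059,54.752).

Shape 3 is a open polyline drawn with `<path>`. Its stroke #ff8800 means score at S660, F1751. After flipping Y the toolpath is (21.478,17.692) → (121.259,47.210) → (51.144,36.328) → (232.325,6.241).

Shape 4 is a cubic bezier drawn with `<path>`. Its stroke #ff8800 means score at S660, F1751. After flipping Y the toolpath is (39.726,17.863) → (42.904,11.201) → (49.303,10.938) → (57.550,15.423) → (66.273,23.004) → (74.098,32.031) → (79.654,40.851) → (81.567,47.813) → (78.465,51.266).

G21
G90
G00 X221.650 Y49.743
M3 S660
G1 X230.257 Y42.969 F1751
G1 X237.120 Y38.496
G1 X242.317 Y35.768
G1 X245.921 Y34.229
G1 X248.009 Y33.324
G1 X248.656 Y32.496
G1 X247.938 Y31.191
G1 X245.930 Y28.853
M5
G00 X216.490 Y47.516
M3 S660
G1 X218.355 Y51.028 F1751
G1 X222.208 Y53.794
G1 X228.048 Y55.816
G1 X235.876 Y57.093
G1 X245.691 Y57.625
G1 X257.493 Y57.412
G1 X271.282 Y56.455
G1 X287.059 Y54.752
M5
G00 X21.478 Y17.692
M3 S660
G1 X121.259 Y47.210 F1751
G1 X51.144 Y36.328
G1 X232.325 Y6.241
M5
G00 X39.726 Y17.863
M3 S660
G1 X42.904 Y11.201 F1751
G1 X49.303 Y10.938
G1 X57.550 Y15.423
G1 X66.273 Y23.004
G1 X74.098 Y32.031
G1 X79.654 Y40.851
G1 X81.567 Y47.813
G1 X78.465 Y51.266
M5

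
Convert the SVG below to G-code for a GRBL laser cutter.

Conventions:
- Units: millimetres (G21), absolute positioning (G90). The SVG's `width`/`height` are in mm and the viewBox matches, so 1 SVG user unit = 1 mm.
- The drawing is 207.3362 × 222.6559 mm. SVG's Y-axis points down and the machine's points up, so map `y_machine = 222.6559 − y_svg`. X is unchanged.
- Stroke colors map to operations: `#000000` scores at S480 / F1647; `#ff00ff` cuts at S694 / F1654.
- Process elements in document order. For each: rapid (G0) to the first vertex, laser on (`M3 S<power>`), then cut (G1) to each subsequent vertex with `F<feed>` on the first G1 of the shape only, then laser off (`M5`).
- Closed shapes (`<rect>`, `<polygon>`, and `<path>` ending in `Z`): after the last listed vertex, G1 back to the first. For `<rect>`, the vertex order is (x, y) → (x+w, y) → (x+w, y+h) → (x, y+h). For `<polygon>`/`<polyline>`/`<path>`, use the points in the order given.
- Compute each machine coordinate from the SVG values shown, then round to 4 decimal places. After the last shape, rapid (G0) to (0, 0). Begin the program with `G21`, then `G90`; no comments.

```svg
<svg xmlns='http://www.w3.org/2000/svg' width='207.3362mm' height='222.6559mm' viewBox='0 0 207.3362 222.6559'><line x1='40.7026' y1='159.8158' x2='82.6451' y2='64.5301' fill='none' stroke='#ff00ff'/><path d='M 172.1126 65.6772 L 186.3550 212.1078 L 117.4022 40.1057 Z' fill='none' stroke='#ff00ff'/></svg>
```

1 u = 1 mm; y_m = 222.6559 − y.

[1] `<line>` line segment, #ff00ff→cut S694 F1654: (40.7026,62.8401) → (82.6451,158.1258)

[2] `<path>` closed polygon, #ff00ff→cut S694 F1654: (172.1126,156.9787) → (186.3550,10.5481) → (117.4022,182.5502) → (172.1126,156.9787) (closed)

G21
G90
G0 X40.7026 Y62.8401
M3 S694
G1 X82.6451 Y158.1258 F1654
M5
G0 X172.1126 Y156.9787
M3 S694
G1 X186.3550 Y10.5481 F1654
G1 X117.4022 Y182.5502
G1 X172.1126 Y156.9787
M5
G0 X0.0000 Y0.0000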